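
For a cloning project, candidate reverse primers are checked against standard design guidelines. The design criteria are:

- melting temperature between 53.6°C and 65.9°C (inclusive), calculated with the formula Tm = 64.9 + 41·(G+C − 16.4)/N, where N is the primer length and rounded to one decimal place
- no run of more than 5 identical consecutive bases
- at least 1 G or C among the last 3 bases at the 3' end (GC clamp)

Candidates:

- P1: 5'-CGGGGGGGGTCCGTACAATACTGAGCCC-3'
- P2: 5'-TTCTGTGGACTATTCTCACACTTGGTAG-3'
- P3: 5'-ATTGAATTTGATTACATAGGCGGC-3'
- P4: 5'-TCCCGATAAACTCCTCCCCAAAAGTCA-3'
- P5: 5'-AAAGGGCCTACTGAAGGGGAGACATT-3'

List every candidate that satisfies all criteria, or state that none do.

P2 and P4.

P1 (28 nt, A=5 T=4 G=11 C=8): Tm = 64.9 + 41·(19 − 16.4)/28 = 68.7°C, outside 53.6–65.9°C ✗; longest run = 8, exceeds 5 ✗; 3' end CCC has 3 G/C ✓ — fails.
P2 (28 nt, A=5 T=11 G=6 C=6): Tm = 64.9 + 41·(12 − 16.4)/28 = 58.5°C ✓; longest run = 2 ✓; 3' end TAG has 1 G/C ✓ — passes.
P3 (24 nt, A=7 T=8 G=6 C=3): Tm = 64.9 + 41·(9 − 16.4)/24 = 52.3°C, outside 53.6–65.9°C ✗; longest run = 3 ✓; 3' end GGC has 3 G/C ✓ — fails.
P4 (27 nt, A=9 T=5 G=2 C=11): Tm = 64.9 + 41·(13 − 16.4)/27 = 59.7°C ✓; longest run = 4 ✓; 3' end TCA has 1 G/C ✓ — passes.
P5 (26 nt, A=9 T=4 G=9 C=4): Tm = 64.9 + 41·(13 − 16.4)/26 = 59.5°C ✓; longest run = 4 ✓; 3' end ATT has 0 G/C, need ≥1 ✗ — fails.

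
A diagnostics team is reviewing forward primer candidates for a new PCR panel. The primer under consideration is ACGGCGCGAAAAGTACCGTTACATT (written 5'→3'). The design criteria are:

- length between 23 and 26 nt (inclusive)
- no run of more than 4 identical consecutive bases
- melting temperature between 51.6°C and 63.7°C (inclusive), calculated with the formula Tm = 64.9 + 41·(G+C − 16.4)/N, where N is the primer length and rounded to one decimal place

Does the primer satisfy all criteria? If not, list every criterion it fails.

Meets all criteria.

Base counts: A=8, T=5, G=6, C=6 (length 25).
length: length 25 ✓
homopolymer run: longest run = 4 ✓
Tm: Tm = 64.9 + 41·(12 − 16.4)/25 = 57.7°C ✓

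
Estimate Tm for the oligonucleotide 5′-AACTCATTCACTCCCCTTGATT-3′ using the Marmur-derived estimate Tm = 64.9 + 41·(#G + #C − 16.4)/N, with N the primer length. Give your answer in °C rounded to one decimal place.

51.1°C

Base counts: A=5, T=8, G=1, C=8; G+C = 9, N = 22.
Tm = 64.9 + 41·(9 − 16.4)/22 = 64.9 + -303.40/22 = 51.1°C.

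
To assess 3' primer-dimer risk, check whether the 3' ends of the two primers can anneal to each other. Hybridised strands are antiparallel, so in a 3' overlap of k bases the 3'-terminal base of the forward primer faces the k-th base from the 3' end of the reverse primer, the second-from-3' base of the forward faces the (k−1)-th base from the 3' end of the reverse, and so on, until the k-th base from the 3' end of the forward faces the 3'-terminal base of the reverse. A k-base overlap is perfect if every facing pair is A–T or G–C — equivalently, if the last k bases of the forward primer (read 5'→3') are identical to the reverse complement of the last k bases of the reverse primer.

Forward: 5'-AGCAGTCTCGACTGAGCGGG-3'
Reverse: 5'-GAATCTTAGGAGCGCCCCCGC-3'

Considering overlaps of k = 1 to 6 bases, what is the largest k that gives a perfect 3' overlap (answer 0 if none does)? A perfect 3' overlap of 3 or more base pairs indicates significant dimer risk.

Last 6 bases (5'→3') — forward …AGCGGG, reverse …CCCCGC.
Reverse complement of the reverse primer's last 6 bases: GCGGGG; its first k bases are the reverse complement of the reverse primer's last k bases, so a perfect k-base overlap needs the forward primer's last k bases to equal them.
Comparing (forward last k vs required): k=1: G vs G ✓; k=2: GG vs GC ✗; k=3: GGG vs GCG ✗; k=4: CGGG vs GCGG ✗; k=5: GCGGG vs GCGGG ✓; k=6: AGCGGG vs GCGGGG ✗.
Perfect overlaps at k = 1, 5; the largest is 5.

Longest perfect overlap: 5 complementary base pairs; significant dimer risk (threshold 3).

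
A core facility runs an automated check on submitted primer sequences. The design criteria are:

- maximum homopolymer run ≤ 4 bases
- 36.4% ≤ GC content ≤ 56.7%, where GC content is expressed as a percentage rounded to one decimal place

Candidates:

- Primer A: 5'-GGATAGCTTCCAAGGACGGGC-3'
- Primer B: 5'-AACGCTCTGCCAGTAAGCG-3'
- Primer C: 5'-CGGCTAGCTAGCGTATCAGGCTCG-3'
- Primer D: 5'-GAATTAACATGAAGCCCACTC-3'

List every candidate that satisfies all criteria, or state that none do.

Primer A (21 nt, A=5 T=3 G=8 C=5): longest run = 3 ✓; GC 13/21 = 61.9%, outside 36.4–56.7% ✗ — fails.
Primer B (19 nt, A=5 T=3 G=5 C=6): longest run = 2 ✓; GC 11/19 = 57.9%, outside 36.4–56.7% ✗ — fails.
Primer C (24 nt, A=4 T=5 G=8 C=7): longest run = 2 ✓; GC 15/24 = 62.5%, outside 36.4–56.7% ✗ — fails.
Primer D (21 nt, A=8 T=4 G=3 C=6): longest run = 3 ✓; GC 9/21 = 42.9% ✓ — passes.

Primer D only.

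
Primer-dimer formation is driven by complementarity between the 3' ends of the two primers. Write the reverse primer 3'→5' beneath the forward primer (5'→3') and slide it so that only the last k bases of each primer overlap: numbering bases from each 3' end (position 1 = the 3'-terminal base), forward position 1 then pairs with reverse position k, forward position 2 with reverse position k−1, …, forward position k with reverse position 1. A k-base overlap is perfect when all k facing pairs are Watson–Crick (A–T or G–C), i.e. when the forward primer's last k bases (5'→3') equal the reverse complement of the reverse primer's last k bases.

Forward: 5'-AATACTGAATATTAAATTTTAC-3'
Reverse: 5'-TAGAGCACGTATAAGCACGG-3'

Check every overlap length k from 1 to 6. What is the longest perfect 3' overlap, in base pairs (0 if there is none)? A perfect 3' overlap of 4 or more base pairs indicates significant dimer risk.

Longest perfect overlap: 1 complementary base pair; below the dimer-risk threshold (threshold 4).

Last 6 bases (5'→3') — forward …TTTTAC, reverse …GCACGG.
Reverse complement of the reverse primer's last 6 bases: CCGTGC; its first k bases are the reverse complement of the reverse primer's last k bases, so a perfect k-base overlap needs the forward primer's last k bases to equal them.
Comparing (forward last k vs required): k=1: C vs C ✓; k=2: AC vs CC ✗; k=3: TAC vs CCG ✗; k=4: TTAC vs CCGT ✗; k=5: TTTAC vs CCGTG ✗; k=6: TTTTAC vs CCGTGC ✗.
Only k = 1 is perfect, so the longest perfect 3' overlap is 1.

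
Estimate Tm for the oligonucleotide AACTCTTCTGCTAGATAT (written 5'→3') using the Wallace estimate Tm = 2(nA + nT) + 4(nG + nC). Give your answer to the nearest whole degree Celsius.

48°C

Base counts: A=5, T=7, G=2, C=4 (length 18).
Tm = 2·(5+7) + 4·(2+4) = 2·12 + 4·6 = 24 + 24 = 48°C.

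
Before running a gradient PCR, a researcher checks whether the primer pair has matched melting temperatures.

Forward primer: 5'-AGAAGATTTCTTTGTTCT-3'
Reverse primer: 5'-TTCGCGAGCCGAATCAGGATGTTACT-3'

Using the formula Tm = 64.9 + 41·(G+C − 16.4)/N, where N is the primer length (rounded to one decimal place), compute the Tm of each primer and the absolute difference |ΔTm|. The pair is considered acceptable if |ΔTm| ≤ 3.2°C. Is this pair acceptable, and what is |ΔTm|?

Forward: G+C = 5, N = 18 → Tm = 64.9 + 41·(5 − 16.4)/18 = 38.9°C.
Reverse: G+C = 13, N = 26 → Tm = 64.9 + 41·(13 − 16.4)/26 = 59.5°C.
|ΔTm| = |38.9 − 59.5| = 20.6°C, > 3.2°C.

|ΔTm| = 20.6°C; the pair is not acceptable.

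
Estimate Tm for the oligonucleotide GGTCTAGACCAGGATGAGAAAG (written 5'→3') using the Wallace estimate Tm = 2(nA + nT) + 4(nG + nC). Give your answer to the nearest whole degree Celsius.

Base counts: A=8, T=3, G=8, C=3 (length 22).
Tm = 2·(8+3) + 4·(8+3) = 2·11 + 4·11 = 22 + 44 = 66°C.

66°C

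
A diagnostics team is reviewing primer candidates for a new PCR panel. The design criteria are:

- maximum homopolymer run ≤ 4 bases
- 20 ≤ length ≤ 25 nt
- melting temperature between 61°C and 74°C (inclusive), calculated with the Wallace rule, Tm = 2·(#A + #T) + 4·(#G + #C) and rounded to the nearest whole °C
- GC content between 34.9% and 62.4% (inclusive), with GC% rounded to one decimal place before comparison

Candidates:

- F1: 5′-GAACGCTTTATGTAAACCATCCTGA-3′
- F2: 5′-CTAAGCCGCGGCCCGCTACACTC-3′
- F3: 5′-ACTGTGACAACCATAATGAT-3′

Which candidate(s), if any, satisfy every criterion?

F1 (25 nt, A=8 T=7 G=4 C=6): longest run = 3 ✓; length 25 ✓; Tm = 2·15 + 4·10 = 70°C ✓; GC 10/25 = 40.0% ✓ — passes.
F2 (23 nt, A=4 T=3 G=5 C=11): longest run = 3 ✓; length 23 ✓; Tm = 2·7 + 4·16 = 78°C, outside 61–74°C ✗; GC 16/23 = 69.6%, outside 34.9–62.4% ✗ — fails.
F3 (20 nt, A=8 T=5 G=3 C=4): longest run = 2 ✓; length 20 ✓; Tm = 2·13 + 4·7 = 54°C, outside 61–74°C ✗; GC 7/20 = 35.0% ✓ — fails.

F1 only.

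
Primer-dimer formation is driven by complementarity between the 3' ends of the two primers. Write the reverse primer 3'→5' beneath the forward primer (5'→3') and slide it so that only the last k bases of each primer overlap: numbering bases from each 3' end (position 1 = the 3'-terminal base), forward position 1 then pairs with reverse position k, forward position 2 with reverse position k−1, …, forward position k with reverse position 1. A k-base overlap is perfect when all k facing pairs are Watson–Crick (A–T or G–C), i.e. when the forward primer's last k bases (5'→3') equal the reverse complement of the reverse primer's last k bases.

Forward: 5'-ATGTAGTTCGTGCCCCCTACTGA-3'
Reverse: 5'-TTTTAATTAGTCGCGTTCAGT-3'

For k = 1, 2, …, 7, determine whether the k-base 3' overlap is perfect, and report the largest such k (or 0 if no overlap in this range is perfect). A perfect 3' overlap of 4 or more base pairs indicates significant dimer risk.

Longest perfect overlap: 5 complementary base pairs; significant dimer risk (threshold 4).

Last 7 bases (5'→3') — forward …CTACTGA, reverse …GTTCAGT.
Reverse complement of the reverse primer's last 7 bases: ACTGAAC; its first k bases are the reverse complement of the reverse primer's last k bases, so a perfect k-base overlap needs the forward primer's last k bases to equal them.
Comparing (forward last k vs required): k=1: A vs A ✓; k=2: GA vs AC ✗; k=3: TGA vs ACT ✗; k=4: CTGA vs ACTG ✗; k=5: ACTGA vs ACTGA ✓; k=6: TACTGA vs ACTGAA ✗; k=7: CTACTGA vs ACTGAAC ✗.
Perfect overlaps at k = 1, 5; the largest is 5.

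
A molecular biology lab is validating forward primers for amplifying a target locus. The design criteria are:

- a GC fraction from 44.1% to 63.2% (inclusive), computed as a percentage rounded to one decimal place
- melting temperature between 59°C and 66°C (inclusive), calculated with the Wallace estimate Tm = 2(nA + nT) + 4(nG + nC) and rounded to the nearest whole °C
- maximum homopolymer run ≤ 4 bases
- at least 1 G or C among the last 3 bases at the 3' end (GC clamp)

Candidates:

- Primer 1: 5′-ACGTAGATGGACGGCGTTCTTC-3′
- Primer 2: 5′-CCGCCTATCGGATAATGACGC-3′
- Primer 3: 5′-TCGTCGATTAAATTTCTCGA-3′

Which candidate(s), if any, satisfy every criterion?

Primer 1 (22 nt, A=4 T=6 G=7 C=5): GC 12/22 = 54.5% ✓; Tm = 2·10 + 4·12 = 68°C, outside 59–66°C ✗; longest run = 2 ✓; 3' end TTC has 1 G/C ✓ — fails.
Primer 2 (21 nt, A=5 T=4 G=5 C=7): GC 12/21 = 57.1% ✓; Tm = 2·9 + 4·12 = 66°C ✓; longest run = 2 ✓; 3' end CGC has 3 G/C ✓ — passes.
Primer 3 (20 nt, A=5 T=8 G=3 C=4): GC 7/20 = 35.0%, outside 44.1–63.2% ✗; Tm = 2·13 + 4·7 = 54°C, outside 59–66°C ✗; longest run = 3 ✓; 3' end CGA has 2 G/C ✓ — fails.

Primer 2 only.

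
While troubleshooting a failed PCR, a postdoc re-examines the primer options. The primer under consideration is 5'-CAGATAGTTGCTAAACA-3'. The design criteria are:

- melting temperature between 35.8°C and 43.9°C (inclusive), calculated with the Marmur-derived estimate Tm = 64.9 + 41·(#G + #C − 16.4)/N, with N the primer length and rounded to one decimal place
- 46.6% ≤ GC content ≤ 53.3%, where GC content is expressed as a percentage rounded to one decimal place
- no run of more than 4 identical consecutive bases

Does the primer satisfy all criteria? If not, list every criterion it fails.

Base counts: A=7, T=4, G=3, C=3 (length 17).
Tm: Tm = 64.9 + 41·(6 − 16.4)/17 = 39.8°C ✓
GC content: GC 6/17 = 35.3%, outside 46.6–53.3% ✗
homopolymer run: longest run = 3 ✓

Fails: GC content.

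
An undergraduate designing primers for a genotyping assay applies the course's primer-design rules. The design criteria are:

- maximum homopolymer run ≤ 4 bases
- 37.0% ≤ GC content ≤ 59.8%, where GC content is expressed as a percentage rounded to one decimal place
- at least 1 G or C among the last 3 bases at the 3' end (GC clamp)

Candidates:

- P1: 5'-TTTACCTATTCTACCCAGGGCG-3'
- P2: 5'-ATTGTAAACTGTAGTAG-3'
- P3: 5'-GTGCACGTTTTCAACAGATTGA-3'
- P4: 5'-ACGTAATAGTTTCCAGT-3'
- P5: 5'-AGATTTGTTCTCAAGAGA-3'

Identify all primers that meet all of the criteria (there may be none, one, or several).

P1 and P3.

P1 (22 nt, A=4 T=7 G=4 C=7): longest run = 3 ✓; GC 11/22 = 50.0% ✓; 3' end GCG has 3 G/C ✓ — passes.
P2 (17 nt, A=6 T=6 G=4 C=1): longest run = 3 ✓; GC 5/17 = 29.4%, outside 37.0–59.8% ✗; 3' end TAG has 1 G/C ✓ — fails.
P3 (22 nt, A=6 T=7 G=5 C=4): longest run = 4 ✓; GC 9/22 = 40.9% ✓; 3' end TGA has 1 G/C ✓ — passes.
P4 (17 nt, A=5 T=6 G=3 C=3): longest run = 3 ✓; GC 6/17 = 35.3%, outside 37.0–59.8% ✗; 3' end AGT has 1 G/C ✓ — fails.
P5 (18 nt, A=6 T=6 G=4 C=2): longest run = 3 ✓; GC 6/18 = 33.3%, outside 37.0–59.8% ✗; 3' end AGA has 1 G/C ✓ — fails.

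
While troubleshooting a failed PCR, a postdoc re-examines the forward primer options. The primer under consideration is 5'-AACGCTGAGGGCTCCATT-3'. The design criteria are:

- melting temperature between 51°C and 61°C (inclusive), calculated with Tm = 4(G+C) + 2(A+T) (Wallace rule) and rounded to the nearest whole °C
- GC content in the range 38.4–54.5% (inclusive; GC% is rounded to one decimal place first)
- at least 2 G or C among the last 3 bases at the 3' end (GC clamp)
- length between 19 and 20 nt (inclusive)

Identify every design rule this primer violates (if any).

Base counts: A=4, T=4, G=5, C=5 (length 18).
Tm: Tm = 2·8 + 4·10 = 56°C ✓
GC content: GC 10/18 = 55.6%, outside 38.4–54.5% ✗
GC clamp: 3' end ATT has 0 G/C, need ≥2 ✗
length: length 18, outside 19–20 ✗

Fails: GC content, GC clamp, length.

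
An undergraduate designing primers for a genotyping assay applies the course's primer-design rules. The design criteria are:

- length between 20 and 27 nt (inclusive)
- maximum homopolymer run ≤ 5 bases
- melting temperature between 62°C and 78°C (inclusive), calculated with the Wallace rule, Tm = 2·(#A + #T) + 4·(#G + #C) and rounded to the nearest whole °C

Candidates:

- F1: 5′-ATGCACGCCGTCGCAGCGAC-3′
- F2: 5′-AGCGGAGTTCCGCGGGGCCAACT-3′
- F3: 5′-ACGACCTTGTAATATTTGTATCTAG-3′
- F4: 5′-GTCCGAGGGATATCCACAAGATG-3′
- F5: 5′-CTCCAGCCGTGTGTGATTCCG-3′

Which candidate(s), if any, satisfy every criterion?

F1, F2, F3, F4 and F5.

F1 (20 nt, A=4 T=2 G=6 C=8): length 20 ✓; longest run = 2 ✓; Tm = 2·6 + 4·14 = 68°C ✓ — passes.
F2 (23 nt, A=4 T=3 G=9 C=7): length 23 ✓; longest run = 4 ✓; Tm = 2·7 + 4·16 = 78°C ✓ — passes.
F3 (25 nt, A=7 T=10 G=4 C=4): length 25 ✓; longest run = 3 ✓; Tm = 2·17 + 4·8 = 66°C ✓ — passes.
F4 (23 nt, A=7 T=4 G=7 C=5): length 23 ✓; longest run = 3 ✓; Tm = 2·11 + 4·12 = 70°C ✓ — passes.
F5 (21 nt, A=2 T=6 G=6 C=7): length 21 ✓; longest run = 2 ✓; Tm = 2·8 + 4·13 = 68°C ✓ — passes.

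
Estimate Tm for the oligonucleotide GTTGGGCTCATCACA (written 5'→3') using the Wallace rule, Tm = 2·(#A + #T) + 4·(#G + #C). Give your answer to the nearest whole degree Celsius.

46°C

Base counts: A=3, T=4, G=4, C=4 (length 15).
Tm = 2·(3+4) + 4·(4+4) = 2·7 + 4·8 = 14 + 32 = 46°C.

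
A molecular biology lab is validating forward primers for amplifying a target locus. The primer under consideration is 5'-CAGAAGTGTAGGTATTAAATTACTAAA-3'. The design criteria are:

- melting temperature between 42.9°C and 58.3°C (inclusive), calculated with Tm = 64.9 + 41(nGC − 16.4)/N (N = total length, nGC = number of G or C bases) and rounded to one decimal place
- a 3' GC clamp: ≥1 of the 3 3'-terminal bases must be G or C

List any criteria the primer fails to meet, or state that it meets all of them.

Base counts: A=12, T=8, G=5, C=2 (length 27).
Tm: Tm = 64.9 + 41·(7 − 16.4)/27 = 50.6°C ✓
GC clamp: 3' end AAA has 0 G/C, need ≥1 ✗

Fails: GC clamp.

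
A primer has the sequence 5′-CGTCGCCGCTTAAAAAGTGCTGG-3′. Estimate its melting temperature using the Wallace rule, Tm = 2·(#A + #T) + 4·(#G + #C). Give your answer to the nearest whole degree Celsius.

Base counts: A=5, T=5, G=7, C=6 (length 23).
Tm = 2·(5+5) + 4·(7+6) = 2·10 + 4·13 = 20 + 52 = 72°C.

72°C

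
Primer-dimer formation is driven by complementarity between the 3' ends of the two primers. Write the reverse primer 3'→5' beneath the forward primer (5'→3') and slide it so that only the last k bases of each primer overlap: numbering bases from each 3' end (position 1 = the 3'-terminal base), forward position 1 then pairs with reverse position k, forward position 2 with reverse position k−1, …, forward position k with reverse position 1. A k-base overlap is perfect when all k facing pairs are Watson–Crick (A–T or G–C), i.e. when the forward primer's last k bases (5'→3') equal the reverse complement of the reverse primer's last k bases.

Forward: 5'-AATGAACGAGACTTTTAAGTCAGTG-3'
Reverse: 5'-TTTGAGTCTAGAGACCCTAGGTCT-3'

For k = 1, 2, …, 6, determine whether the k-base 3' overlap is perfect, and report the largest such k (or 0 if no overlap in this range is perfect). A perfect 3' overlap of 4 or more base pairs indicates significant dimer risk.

Longest perfect overlap: 0 complementary base pairs; below the dimer-risk threshold (threshold 4).

Last 6 bases (5'→3') — forward …TCAGTG, reverse …AGGTCT.
Reverse complement of the reverse primer's last 6 bases: AGACCT; its first k bases are the reverse complement of the reverse primer's last k bases, so a perfect k-base overlap needs the forward primer's last k bases to equal them.
Comparing (forward last k vs required): k=1: G vs A ✗; k=2: TG vs AG ✗; k=3: GTG vs AGA ✗; k=4: AGTG vs AGAC ✗; k=5: CAGTG vs AGACC ✗; k=6: TCAGTG vs AGACCT ✗.
No overlap length from 1 to 6 is perfect, so the longest perfect 3' overlap is 0.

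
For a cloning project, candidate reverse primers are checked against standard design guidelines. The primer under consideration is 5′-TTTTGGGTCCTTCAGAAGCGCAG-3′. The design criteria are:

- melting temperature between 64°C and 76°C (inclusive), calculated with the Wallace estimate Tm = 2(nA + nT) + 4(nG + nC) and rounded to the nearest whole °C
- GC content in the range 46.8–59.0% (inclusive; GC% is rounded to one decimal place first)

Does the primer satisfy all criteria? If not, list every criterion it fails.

Meets all criteria.

Base counts: A=4, T=7, G=7, C=5 (length 23).
Tm: Tm = 2·11 + 4·12 = 70°C ✓
GC content: GC 12/23 = 52.2% ✓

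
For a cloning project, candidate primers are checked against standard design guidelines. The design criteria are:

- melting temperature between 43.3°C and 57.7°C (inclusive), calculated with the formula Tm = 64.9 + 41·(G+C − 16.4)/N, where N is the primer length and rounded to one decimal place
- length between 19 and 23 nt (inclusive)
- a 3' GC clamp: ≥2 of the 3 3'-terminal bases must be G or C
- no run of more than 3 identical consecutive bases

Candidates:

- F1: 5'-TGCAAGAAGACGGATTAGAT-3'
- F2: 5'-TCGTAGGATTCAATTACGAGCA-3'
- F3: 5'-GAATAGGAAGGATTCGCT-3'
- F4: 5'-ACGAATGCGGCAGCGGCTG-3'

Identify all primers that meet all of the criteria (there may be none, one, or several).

F2 and F4.

F1 (20 nt, A=8 T=4 G=6 C=2): Tm = 64.9 + 41·(8 − 16.4)/20 = 47.7°C ✓; length 20 ✓; 3' end GAT has 1 G/C, need ≥2 ✗; longest run = 2 ✓ — fails.
F2 (22 nt, A=7 T=6 G=5 C=4): Tm = 64.9 + 41·(9 − 16.4)/22 = 51.1°C ✓; length 22 ✓; 3' end GCA has 2 G/C ✓; longest run = 2 ✓ — passes.
F3 (18 nt, A=6 T=4 G=6 C=2): Tm = 64.9 + 41·(8 − 16.4)/18 = 45.8°C ✓; length 18, outside 19–23 ✗; 3' end GCT has 2 G/C ✓; longest run = 2 ✓ — fails.
F4 (19 nt, A=4 T=2 G=8 C=5): Tm = 64.9 + 41·(13 − 16.4)/19 = 57.6°C ✓; length 19 ✓; 3' end CTG has 2 G/C ✓; longest run = 2 ✓ — passes.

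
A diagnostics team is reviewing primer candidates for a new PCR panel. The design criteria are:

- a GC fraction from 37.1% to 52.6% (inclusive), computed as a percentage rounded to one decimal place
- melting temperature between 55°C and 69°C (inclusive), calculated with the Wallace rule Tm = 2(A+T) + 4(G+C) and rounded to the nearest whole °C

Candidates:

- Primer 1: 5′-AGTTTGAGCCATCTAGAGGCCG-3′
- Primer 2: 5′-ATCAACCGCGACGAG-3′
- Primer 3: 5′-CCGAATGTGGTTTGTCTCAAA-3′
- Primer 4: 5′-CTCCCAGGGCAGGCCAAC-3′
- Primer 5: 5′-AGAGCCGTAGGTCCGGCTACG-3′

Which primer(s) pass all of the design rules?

Primer 3 only.

Primer 1 (22 nt, A=5 T=5 G=7 C=5): GC 12/22 = 54.5%, outside 37.1–52.6% ✗; Tm = 2·10 + 4·12 = 68°C ✓ — fails.
Primer 2 (15 nt, A=5 T=1 G=4 C=5): GC 9/15 = 60.0%, outside 37.1–52.6% ✗; Tm = 2·6 + 4·9 = 48°C, outside 55–69°C ✗ — fails.
Primer 3 (21 nt, A=5 T=7 G=5 C=4): GC 9/21 = 42.9% ✓; Tm = 2·12 + 4·9 = 60°C ✓ — passes.
Primer 4 (18 nt, A=4 T=1 G=5 C=8): GC 13/18 = 72.2%, outside 37.1–52.6% ✗; Tm = 2·5 + 4·13 = 62°C ✓ — fails.
Primer 5 (21 nt, A=4 T=3 G=8 C=6): GC 14/21 = 66.7%, outside 37.1–52.6% ✗; Tm = 2·7 + 4·14 = 70°C, outside 55–69°C ✗ — fails.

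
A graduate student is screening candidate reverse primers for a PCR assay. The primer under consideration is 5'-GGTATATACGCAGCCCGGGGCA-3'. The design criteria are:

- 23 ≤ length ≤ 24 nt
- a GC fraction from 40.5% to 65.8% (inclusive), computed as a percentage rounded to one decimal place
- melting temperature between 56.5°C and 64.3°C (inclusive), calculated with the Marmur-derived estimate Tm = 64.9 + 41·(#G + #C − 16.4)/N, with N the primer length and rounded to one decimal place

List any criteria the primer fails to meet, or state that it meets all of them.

Fails: length.

Base counts: A=5, T=3, G=8, C=6 (length 22).
length: length 22, outside 23–24 ✗
GC content: GC 14/22 = 63.6% ✓
Tm: Tm = 64.9 + 41·(14 − 16.4)/22 = 60.4°C ✓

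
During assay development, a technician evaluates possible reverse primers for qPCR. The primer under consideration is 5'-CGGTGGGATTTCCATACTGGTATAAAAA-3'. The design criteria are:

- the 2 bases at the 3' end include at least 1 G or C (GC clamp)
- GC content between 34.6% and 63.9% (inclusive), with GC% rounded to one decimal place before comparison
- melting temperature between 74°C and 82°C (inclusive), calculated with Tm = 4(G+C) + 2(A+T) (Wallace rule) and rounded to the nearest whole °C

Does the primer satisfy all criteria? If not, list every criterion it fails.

Base counts: A=9, T=8, G=7, C=4 (length 28).
GC clamp: 3' end AA has 0 G/C, need ≥1 ✗
GC content: GC 11/28 = 39.3% ✓
Tm: Tm = 2·17 + 4·11 = 78°C ✓

Fails: GC clamp.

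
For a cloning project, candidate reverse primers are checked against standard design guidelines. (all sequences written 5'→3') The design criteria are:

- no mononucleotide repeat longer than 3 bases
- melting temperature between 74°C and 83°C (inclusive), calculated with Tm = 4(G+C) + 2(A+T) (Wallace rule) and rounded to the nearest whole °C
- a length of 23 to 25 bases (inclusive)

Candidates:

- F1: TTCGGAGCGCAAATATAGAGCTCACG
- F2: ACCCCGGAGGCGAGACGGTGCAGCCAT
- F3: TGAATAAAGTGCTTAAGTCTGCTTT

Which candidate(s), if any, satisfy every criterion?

None of the candidates satisfy all criteria.

F1 (26 nt, A=8 T=5 G=7 C=6): longest run = 3 ✓; Tm = 2·13 + 4·13 = 78°C ✓; length 26, outside 23–25 ✗ — fails.
F2 (27 nt, A=6 T=2 G=10 C=9): longest run = 4, exceeds 3 ✗; Tm = 2·8 + 4·19 = 92°C, outside 74–83°C ✗; length 27, outside 23–25 ✗ — fails.
F3 (25 nt, A=7 T=10 G=5 C=3): longest run = 3 ✓; Tm = 2·17 + 4·8 = 66°C, outside 74–83°C ✗; length 25 ✓ — fails.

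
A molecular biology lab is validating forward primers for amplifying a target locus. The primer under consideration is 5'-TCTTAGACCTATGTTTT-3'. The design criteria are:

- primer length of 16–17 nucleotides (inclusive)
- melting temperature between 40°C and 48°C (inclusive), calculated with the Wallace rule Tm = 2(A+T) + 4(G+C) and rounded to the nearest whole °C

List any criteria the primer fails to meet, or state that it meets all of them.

Base counts: A=3, T=9, G=2, C=3 (length 17).
length: length 17 ✓
Tm: Tm = 2·12 + 4·5 = 44°C ✓

Meets all criteria.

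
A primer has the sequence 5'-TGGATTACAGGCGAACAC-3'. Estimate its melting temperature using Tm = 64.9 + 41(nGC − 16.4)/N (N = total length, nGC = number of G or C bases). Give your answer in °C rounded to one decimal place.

48.0°C

Base counts: A=6, T=3, G=5, C=4; G+C = 9, N = 18.
Tm = 64.9 + 41·(9 − 16.4)/18 = 64.9 + -303.40/18 = 48.0°C.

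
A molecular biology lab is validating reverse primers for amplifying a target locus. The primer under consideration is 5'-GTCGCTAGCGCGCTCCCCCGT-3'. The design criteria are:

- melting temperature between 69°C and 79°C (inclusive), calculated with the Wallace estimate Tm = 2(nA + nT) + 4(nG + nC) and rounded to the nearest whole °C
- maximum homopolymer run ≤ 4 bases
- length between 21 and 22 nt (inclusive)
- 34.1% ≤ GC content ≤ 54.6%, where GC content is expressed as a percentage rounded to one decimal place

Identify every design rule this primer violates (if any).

Fails: homopolymer run, GC content.

Base counts: A=1, T=4, G=6, C=10 (length 21).
Tm: Tm = 2·5 + 4·16 = 74°C ✓
homopolymer run: longest run = 5, exceeds 4 ✗
length: length 21 ✓
GC content: GC 16/21 = 76.2%, outside 34.1–54.6% ✗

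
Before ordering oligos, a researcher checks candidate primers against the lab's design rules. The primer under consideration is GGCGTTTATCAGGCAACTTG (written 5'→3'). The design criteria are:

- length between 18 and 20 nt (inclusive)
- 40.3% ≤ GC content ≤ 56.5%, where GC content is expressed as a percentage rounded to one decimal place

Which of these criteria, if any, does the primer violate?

Base counts: A=4, T=6, G=6, C=4 (length 20).
length: length 20 ✓
GC content: GC 10/20 = 50.0% ✓

Meets all criteria.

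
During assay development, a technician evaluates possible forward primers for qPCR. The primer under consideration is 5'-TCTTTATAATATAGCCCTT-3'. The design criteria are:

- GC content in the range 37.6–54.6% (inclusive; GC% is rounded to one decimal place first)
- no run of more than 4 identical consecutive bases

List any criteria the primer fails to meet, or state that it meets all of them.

Base counts: A=5, T=9, G=1, C=4 (length 19).
GC content: GC 5/19 = 26.3%, outside 37.6–54.6% ✗
homopolymer run: longest run = 3 ✓

Fails: GC content.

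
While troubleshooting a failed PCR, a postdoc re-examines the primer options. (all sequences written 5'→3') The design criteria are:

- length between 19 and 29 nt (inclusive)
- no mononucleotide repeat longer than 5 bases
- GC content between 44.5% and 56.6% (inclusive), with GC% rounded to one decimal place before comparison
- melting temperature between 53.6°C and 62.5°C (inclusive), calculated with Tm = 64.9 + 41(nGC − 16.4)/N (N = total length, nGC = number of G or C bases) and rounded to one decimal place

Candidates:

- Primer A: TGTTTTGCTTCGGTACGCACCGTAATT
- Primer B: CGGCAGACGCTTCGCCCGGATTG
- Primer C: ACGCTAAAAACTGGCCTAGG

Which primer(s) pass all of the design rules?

None of the candidates satisfy all criteria.

Primer A (27 nt, A=4 T=11 G=6 C=6): length 27 ✓; longest run = 4 ✓; GC 12/27 = 44.4%, outside 44.5–56.6% ✗; Tm = 64.9 + 41·(12 − 16.4)/27 = 58.2°C ✓ — fails.
Primer B (23 nt, A=3 T=4 G=8 C=8): length 23 ✓; longest run = 3 ✓; GC 16/23 = 69.6%, outside 44.5–56.6% ✗; Tm = 64.9 + 41·(16 − 16.4)/23 = 64.2°C, outside 53.6–62.5°C ✗ — fails.
Primer C (20 nt, A=7 T=3 G=5 C=5): length 20 ✓; longest run = 5 ✓; GC 10/20 = 50.0% ✓; Tm = 64.9 + 41·(10 − 16.4)/20 = 51.8°C, outside 53.6–62.5°C ✗ — fails.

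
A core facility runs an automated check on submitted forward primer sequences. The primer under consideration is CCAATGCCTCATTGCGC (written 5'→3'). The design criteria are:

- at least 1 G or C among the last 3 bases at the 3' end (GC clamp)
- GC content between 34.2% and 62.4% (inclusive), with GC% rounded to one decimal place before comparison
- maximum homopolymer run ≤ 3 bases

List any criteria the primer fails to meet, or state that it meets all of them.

Base counts: A=3, T=4, G=3, C=7 (length 17).
GC clamp: 3' end CGC has 3 G/C ✓
GC content: GC 10/17 = 58.8% ✓
homopolymer run: longest run = 2 ✓

Meets all criteria.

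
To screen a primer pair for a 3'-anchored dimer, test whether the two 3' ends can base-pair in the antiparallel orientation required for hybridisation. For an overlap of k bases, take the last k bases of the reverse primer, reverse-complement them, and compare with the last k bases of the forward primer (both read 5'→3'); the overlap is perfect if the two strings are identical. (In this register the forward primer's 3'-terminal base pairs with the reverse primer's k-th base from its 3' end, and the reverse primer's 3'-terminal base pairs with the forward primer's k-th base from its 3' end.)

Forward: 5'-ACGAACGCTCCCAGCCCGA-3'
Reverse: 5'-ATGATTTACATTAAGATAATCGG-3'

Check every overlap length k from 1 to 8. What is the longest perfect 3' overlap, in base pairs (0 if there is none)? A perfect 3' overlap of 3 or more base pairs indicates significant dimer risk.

Last 8 bases (5'→3') — forward …CAGCCCGA, reverse …ATAATCGG.
Reverse complement of the reverse primer's last 8 bases: CCGATTAT; its first k bases are the reverse complement of the reverse primer's last k bases, so a perfect k-base overlap needs the forward primer's last k bases to equal them.
Comparing (forward last k vs required): k=1: A vs C ✗; k=2: GA vs CC ✗; k=3: CGA vs CCG ✗; k=4: CCGA vs CCGA ✓; k=5: CCCGA vs CCGAT ✗; k=6: GCCCGA vs CCGATT ✗; k=7: AGCCCGA vs CCGATTA ✗; k=8: CAGCCCGA vs CCGATTAT ✗.
Only k = 4 is perfect, so the longest perfect 3' overlap is 4.

Longest perfect overlap: 4 complementary base pairs; significant dimer risk (threshold 3).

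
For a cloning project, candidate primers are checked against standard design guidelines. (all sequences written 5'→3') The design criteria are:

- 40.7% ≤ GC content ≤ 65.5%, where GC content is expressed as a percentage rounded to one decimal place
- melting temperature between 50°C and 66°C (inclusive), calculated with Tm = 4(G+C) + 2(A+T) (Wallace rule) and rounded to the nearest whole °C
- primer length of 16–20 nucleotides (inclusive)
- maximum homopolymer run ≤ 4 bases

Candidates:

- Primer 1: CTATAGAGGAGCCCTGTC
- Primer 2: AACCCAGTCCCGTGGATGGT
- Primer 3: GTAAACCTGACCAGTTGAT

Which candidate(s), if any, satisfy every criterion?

Primer 1 (18 nt, A=4 T=4 G=5 C=5): GC 10/18 = 55.6% ✓; Tm = 2·8 + 4·10 = 56°C ✓; length 18 ✓; longest run = 3 ✓ — passes.
Primer 2 (20 nt, A=4 T=4 G=6 C=6): GC 12/20 = 60.0% ✓; Tm = 2·8 + 4·12 = 64°C ✓; length 20 ✓; longest run = 3 ✓ — passes.
Primer 3 (19 nt, A=6 T=5 G=4 C=4): GC 8/19 = 42.1% ✓; Tm = 2·11 + 4·8 = 54°C ✓; length 19 ✓; longest run = 3 ✓ — passes.

Primer 1, Primer 2 and Primer 3.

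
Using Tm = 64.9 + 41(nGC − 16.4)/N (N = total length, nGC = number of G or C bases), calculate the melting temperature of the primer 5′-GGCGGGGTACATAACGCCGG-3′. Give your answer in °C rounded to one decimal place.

60.0°C

Base counts: A=4, T=2, G=9, C=5; G+C = 14, N = 20.
Tm = 64.9 + 41·(14 − 16.4)/20 = 64.9 + -98.40/20 = 60.0°C.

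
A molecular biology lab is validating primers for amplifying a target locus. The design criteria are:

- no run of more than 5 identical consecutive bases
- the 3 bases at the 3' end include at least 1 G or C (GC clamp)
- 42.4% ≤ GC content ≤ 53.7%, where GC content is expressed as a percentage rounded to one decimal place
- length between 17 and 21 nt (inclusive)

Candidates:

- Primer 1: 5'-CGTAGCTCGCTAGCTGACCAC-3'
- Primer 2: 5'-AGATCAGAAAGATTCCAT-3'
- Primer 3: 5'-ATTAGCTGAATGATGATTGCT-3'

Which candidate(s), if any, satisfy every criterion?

Primer 1 (21 nt, A=4 T=4 G=5 C=8): longest run = 2 ✓; 3' end CAC has 2 G/C ✓; GC 13/21 = 61.9%, outside 42.4–53.7% ✗; length 21 ✓ — fails.
Primer 2 (18 nt, A=8 T=4 G=3 C=3): longest run = 3 ✓; 3' end CAT has 1 G/C ✓; GC 6/18 = 33.3%, outside 42.4–53.7% ✗; length 18 ✓ — fails.
Primer 3 (21 nt, A=6 T=8 G=5 C=2): longest run = 2 ✓; 3' end GCT has 2 G/C ✓; GC 7/21 = 33.3%, outside 42.4–53.7% ✗; length 21 ✓ — fails.

None of the candidates satisfy all criteria.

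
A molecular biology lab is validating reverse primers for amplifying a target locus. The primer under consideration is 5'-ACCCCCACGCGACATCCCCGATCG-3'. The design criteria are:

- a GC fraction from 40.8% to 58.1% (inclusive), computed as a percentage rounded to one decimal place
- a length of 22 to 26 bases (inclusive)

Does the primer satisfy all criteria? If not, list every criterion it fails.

Base counts: A=5, T=2, G=4, C=13 (length 24).
GC content: GC 17/24 = 70.8%, outside 40.8–58.1% ✗
length: length 24 ✓

Fails: GC content.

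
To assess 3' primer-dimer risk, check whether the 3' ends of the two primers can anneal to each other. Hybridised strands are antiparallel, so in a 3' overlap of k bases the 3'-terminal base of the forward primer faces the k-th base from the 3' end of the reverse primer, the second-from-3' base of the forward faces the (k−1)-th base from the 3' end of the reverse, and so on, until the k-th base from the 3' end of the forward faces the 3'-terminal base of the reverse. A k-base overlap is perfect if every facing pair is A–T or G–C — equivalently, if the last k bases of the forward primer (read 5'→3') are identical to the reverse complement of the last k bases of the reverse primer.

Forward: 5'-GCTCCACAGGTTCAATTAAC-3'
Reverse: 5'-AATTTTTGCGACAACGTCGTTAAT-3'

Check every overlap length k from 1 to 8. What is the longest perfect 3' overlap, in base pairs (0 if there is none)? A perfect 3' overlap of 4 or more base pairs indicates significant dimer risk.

Longest perfect overlap: 6 complementary base pairs; significant dimer risk (threshold 4).

Last 8 bases (5'→3') — forward …CAATTAAC, reverse …TCGTTAAT.
Reverse complement of the reverse primer's last 8 bases: ATTAACGA; its first k bases are the reverse complement of the reverse primer's last k bases, so a perfect k-base overlap needs the forward primer's last k bases to equal them.
Comparing (forward last k vs required): k=1: C vs A ✗; k=2: AC vs AT ✗; k=3: AAC vs ATT ✗; k=4: TAAC vs ATTA ✗; k=5: TTAAC vs ATTAA ✗; k=6: ATTAAC vs ATTAAC ✓; k=7: AATTAAC vs ATTAACG ✗; k=8: CAATTAAC vs ATTAACGA ✗.
Only k = 6 is perfect, so the longest perfect 3' overlap is 6.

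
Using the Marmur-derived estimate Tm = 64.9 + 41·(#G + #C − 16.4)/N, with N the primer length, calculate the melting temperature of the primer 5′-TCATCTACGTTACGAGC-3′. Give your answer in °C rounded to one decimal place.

44.6°C

Base counts: A=4, T=5, G=3, C=5; G+C = 8, N = 17.
Tm = 64.9 + 41·(8 − 16.4)/17 = 64.9 + -344.40/17 = 44.6°C.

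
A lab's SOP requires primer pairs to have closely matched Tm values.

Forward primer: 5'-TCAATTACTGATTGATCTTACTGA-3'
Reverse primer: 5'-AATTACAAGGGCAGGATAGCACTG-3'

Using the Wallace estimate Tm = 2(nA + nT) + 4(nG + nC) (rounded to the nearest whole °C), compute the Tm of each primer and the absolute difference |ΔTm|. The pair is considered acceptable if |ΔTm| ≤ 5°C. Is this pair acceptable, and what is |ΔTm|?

|ΔTm| = 8°C; the pair is not acceptable.

Forward: A=7 T=10 G=3 C=4 → Tm = 2·17 + 4·7 = 62°C.
Reverse: A=9 T=4 G=7 C=4 → Tm = 2·13 + 4·11 = 70°C.
|ΔTm| = |62 − 70| = 8°C, > 5°C.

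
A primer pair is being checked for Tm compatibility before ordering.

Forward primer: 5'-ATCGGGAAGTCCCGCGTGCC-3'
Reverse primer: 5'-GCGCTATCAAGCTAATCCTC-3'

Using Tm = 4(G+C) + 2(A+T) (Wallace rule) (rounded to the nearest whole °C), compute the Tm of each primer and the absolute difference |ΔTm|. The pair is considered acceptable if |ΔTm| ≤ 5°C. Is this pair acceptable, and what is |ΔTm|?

|ΔTm| = 8°C; the pair is not acceptable.

Forward: A=3 T=3 G=7 C=7 → Tm = 2·6 + 4·14 = 68°C.
Reverse: A=5 T=5 G=3 C=7 → Tm = 2·10 + 4·10 = 60°C.
|ΔTm| = |68 − 60| = 8°C, > 5°C.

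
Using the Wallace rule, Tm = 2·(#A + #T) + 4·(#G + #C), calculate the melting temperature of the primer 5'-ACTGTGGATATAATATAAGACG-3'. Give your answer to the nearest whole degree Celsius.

Base counts: A=9, T=6, G=5, C=2 (length 22).
Tm = 2·(9+6) + 4·(5+2) = 2·15 + 4·7 = 30 + 28 = 58°C.

58°C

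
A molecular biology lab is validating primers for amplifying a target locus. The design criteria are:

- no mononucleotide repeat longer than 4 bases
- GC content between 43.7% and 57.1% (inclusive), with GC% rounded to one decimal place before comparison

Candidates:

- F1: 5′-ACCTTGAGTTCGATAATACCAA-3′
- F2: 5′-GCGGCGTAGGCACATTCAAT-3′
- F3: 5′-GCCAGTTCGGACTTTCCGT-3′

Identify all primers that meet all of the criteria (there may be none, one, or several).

F1 (22 nt, A=8 T=6 G=3 C=5): longest run = 2 ✓; GC 8/22 = 36.4%, outside 43.7–57.1% ✗ — fails.
F2 (20 nt, A=5 T=4 G=6 C=5): longest run = 2 ✓; GC 11/20 = 55.0% ✓ — passes.
F3 (19 nt, A=2 T=6 G=5 C=6): longest run = 3 ✓; GC 11/19 = 57.9%, outside 43.7–57.1% ✗ — fails.

F2 only.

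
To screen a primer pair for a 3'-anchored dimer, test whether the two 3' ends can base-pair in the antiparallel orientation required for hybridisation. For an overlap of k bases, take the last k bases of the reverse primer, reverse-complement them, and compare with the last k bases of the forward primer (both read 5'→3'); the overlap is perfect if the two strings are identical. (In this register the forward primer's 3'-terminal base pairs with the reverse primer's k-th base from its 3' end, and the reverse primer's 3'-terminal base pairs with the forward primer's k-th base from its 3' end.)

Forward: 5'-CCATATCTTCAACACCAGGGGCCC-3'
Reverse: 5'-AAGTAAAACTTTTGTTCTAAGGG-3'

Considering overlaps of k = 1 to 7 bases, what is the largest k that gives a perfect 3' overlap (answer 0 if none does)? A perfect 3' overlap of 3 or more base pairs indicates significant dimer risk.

Longest perfect overlap: 3 complementary base pairs; significant dimer risk (threshold 3).

Last 7 bases (5'→3') — forward …GGGGCCC, reverse …CTAAGGG.
Reverse complement of the reverse primer's last 7 bases: CCCTTAG; its first k bases are the reverse complement of the reverse primer's last k bases, so a perfect k-base overlap needs the forward primer's last k bases to equal them.
Comparing (forward last k vs required): k=1: C vs C ✓; k=2: CC vs CC ✓; k=3: CCC vs CCC ✓; k=4: GCCC vs CCCT ✗; k=5: GGCCC vs CCCTT ✗; k=6: GGGCCC vs CCCTTA ✗; k=7: GGGGCCC vs CCCTTAG ✗.
Perfect overlaps at k = 1, 2, 3; the largest is 3.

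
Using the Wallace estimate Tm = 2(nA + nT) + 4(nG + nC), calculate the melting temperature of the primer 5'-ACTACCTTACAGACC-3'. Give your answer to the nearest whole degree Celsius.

44°C

Base counts: A=5, T=3, G=1, C=6 (length 15).
Tm = 2·(5+3) + 4·(1+6) = 2·8 + 4·7 = 16 + 28 = 44°C.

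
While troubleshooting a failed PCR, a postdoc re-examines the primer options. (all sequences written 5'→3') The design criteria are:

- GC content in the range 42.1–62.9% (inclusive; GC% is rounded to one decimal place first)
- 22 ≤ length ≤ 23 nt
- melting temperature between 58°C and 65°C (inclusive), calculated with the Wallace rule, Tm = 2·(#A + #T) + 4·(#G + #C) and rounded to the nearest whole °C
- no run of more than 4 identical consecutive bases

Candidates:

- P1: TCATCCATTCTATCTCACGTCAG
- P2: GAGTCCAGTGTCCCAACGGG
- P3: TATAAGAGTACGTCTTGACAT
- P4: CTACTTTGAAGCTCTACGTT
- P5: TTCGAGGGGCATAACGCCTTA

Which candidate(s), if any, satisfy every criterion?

None of the candidates satisfy all criteria.

P1 (23 nt, A=5 T=8 G=2 C=8): GC 10/23 = 43.5% ✓; length 23 ✓; Tm = 2·13 + 4·10 = 66°C, outside 58–65°C ✗; longest run = 2 ✓ — fails.
P2 (20 nt, A=4 T=3 G=7 C=6): GC 13/20 = 65.0%, outside 42.1–62.9% ✗; length 20, outside 22–23 ✗; Tm = 2·7 + 4·13 = 66°C, outside 58–65°C ✗; longest run = 3 ✓ — fails.
P3 (21 nt, A=7 T=7 G=4 C=3): GC 7/21 = 33.3%, outside 42.1–62.9% ✗; length 21, outside 22–23 ✗; Tm = 2·14 + 4·7 = 56°C, outside 58–65°C ✗; longest run = 2 ✓ — fails.
P4 (20 nt, A=4 T=8 G=3 C=5): GC 8/20 = 40.0%, outside 42.1–62.9% ✗; length 20, outside 22–23 ✗; Tm = 2·12 + 4·8 = 56°C, outside 58–65°C ✗; longest run = 3 ✓ — fails.
P5 (21 nt, A=5 T=5 G=6 C=5): GC 11/21 = 52.4% ✓; length 21, outside 22–23 ✗; Tm = 2·10 + 4·11 = 64°C ✓; longest run = 4 ✓ — fails.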